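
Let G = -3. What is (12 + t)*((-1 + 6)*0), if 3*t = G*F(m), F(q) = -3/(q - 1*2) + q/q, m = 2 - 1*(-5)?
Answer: 0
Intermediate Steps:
m = 7 (m = 2 + 5 = 7)
F(q) = 1 - 3/(-2 + q) (F(q) = -3/(q - 2) + 1 = -3/(-2 + q) + 1 = 1 - 3/(-2 + q))
t = -2/5 (t = (-3*(-5 + 7)/(-2 + 7))/3 = (-3*2/5)/3 = (1/3)*(-6/5) = -2/5 ≈ -0.40000)
(12 + t)*((-1 + 6)*0) = (12 - 2/5)*((-1 + 6)*0) = 58*(5*0)/5 = (58/5)*0 = 0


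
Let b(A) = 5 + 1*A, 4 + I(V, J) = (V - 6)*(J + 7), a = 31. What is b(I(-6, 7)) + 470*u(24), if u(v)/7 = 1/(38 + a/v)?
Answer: -78521/943 ≈ -83.267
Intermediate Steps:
I(V, J) = -4 + (-6 + V)*(7 + J) (I(V, J) = -4 + (V - 6)*(J + 7) = -4 + (-6 + V)*(7 + J))
b(A) = 5 + A
u(v) = 7/(38 + 31/v)
b(I(-6, 7)) + 470*u(24) = (5 + (-46 - 6*7 + 7*(-6) + 7*(-6))) + 470*(7*24/(31 + 38*24)) = (5 + (-46 - 42 - 42 - 42)) + 470*(7*24/(31 + 912)) = (5 - 172) + 470*(7*24/943) = -167 + 470*(7*24*(1/943)) = -167 + 470*(168/943) = -167 + 78960/943 = -78521/943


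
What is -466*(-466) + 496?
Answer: 217652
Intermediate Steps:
-466*(-466) + 496 = 217156 + 496 = 217652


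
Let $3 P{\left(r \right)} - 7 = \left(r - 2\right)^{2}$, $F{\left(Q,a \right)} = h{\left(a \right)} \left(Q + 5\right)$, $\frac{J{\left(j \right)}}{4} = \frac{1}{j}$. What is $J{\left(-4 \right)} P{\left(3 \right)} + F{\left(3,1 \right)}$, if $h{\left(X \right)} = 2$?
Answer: $\frac{40}{3} \approx 13.333$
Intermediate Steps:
$J{\left(j \right)} = \frac{4}{j}$
$F{\left(Q,a \right)} = 10 + 2 Q$ ($F{\left(Q,a \right)} = 2 \left(Q + 5\right) = 2 \left(5 + Q\right) = 10 + 2 Q$)
$P{\left(r \right)} = \frac{7}{3} + \frac{\left(-2 + r\right)^{2}}{3}$ ($P{\left(r \right)} = \frac{7}{3} + \frac{\left(r - 2\right)^{2}}{3} = \frac{7}{3} + \frac{\left(-2 + r\right)^{2}}{3}$)
$J{\left(-4 \right)} P{\left(3 \right)} + F{\left(3,1 \right)} = \frac{4}{-4} \left(\frac{7}{3} + \frac{\left(-2 + 3\right)^{2}}{3}\right) + \left(10 + 2 \cdot 3\right) = 4 \left(- \frac{1}{4}\right) \left(\frac{7}{3} + \frac{1^{2}}{3}\right) + \left(10 + 6\right) = - (\frac{7}{3} + \frac{1}{3} \cdot 1) + 16 = - (\frac{7}{3} + \frac{1}{3}) + 16 = \left(-1\right) \frac{8}{3} + 16 = - \frac{8}{3} + 16 = \frac{40}{3}$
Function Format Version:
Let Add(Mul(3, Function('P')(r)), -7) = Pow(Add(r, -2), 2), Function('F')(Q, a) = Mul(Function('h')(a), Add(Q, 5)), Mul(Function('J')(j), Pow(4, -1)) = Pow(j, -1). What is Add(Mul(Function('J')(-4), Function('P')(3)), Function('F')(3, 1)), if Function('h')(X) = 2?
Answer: Rational(40, 3) ≈ 13.333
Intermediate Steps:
Function('J')(j) = Mul(4, Pow(j, -1))
Function('F')(Q, a) = Add(10, Mul(2, Q)) (Function('F')(Q, a) = Mul(2, Add(Q, 5)) = Mul(2, Add(5, Q)) = Add(10, Mul(2, Q)))
Function('P')(r) = Add(Rational(7, 3), Mul(Rational(1, 3), Pow(Add(-2, r), 2))) (Function('P')(r) = Add(Rational(7, 3), Mul(Rational(1, 3), Pow(Add(r, -2), 2))) = Add(Rational(7, 3), Mul(Rational(1, 3), Pow(Add(-2, r), 2))))
Add(Mul(Function('J')(-4), Function('P')(3)), Function('F')(3, 1)) = Add(Mul(Mul(4, Pow(-4, -1)), Add(Rational(7, 3), Mul(Rational(1, 3), Pow(Add(-2, 3), 2)))), Add(10, Mul(2, 3))) = Add(Mul(Mul(4, Rational(-1, 4)), Add(Rational(7, 3), Mul(Rational(1, 3), Pow(1, 2)))), Add(10, 6)) = Add(Mul(-1, Add(Rational(7, 3), Mul(Rational(1, 3), 1))), 16) = Add(Mul(-1, Add(Rational(7, 3), Rational(1, 3))), 16) = Add(Mul(-1, Rational(8, 3)), 16) = Add(Rational(-8, 3), 16) = Rational(40, 3)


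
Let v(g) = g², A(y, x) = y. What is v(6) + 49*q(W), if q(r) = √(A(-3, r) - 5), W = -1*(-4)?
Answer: 36 + 98*I*√2 ≈ 36.0 + 138.59*I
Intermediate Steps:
W = 4
q(r) = 2*I*√2 (q(r) = √(-3 - 5) = √(-8) = 2*I*√2)
v(6) + 49*q(W) = 6² + 49*(2*I*√2) = 36 + 98*I*√2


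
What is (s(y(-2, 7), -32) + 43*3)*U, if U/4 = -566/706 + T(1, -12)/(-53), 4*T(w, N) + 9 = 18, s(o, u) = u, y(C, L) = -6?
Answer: -6127781/18709 ≈ -327.53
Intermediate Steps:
T(w, N) = 9/4 (T(w, N) = -9/4 + (¼)*18 = -9/4 + 9/2 = 9/4)
U = -63173/18709 (U = 4*(-566/706 + (9/4)/(-53)) = 4*(-566*1/706 + (9/4)*(-1/53)) = 4*(-283/353 - 9/212) = 4*(-63173/74836) = -63173/18709 ≈ -3.3766)
(s(y(-2, 7), -32) + 43*3)*U = (-32 + 43*3)*(-63173/18709) = (-32 + 129)*(-63173/18709) = 97*(-63173/18709) = -6127781/18709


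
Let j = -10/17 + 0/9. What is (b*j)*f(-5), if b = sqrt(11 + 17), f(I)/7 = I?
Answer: 700*sqrt(7)/17 ≈ 108.94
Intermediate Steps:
f(I) = 7*I
j = -10/17 (j = -10*1/17 + 0*(1/9) = -10/17 + 0 = -10/17 ≈ -0.58823)
b = 2*sqrt(7) (b = sqrt(28) = 2*sqrt(7) ≈ 5.2915)
(b*j)*f(-5) = ((2*sqrt(7))*(-10/17))*(7*(-5)) = -20*sqrt(7)/17*(-35) = 700*sqrt(7)/17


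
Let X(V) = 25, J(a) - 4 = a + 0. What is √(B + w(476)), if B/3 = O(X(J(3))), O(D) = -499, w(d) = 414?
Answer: 19*I*√3 ≈ 32.909*I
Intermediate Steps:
J(a) = 4 + a (J(a) = 4 + (a + 0) = 4 + a)
B = -1497 (B = 3*(-499) = -1497)
√(B + w(476)) = √(-1497 + 414) = √(-1083) = 19*I*√3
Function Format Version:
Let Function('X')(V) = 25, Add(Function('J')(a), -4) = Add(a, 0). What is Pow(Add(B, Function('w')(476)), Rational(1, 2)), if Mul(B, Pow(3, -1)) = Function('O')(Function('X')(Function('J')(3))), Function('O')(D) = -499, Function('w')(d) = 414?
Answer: Mul(19, I, Pow(3, Rational(1, 2))) ≈ Mul(32.909, I)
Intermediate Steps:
Function('J')(a) = Add(4, a) (Function('J')(a) = Add(4, Add(a, 0)) = Add(4, a))
B = -1497 (B = Mul(3, -499) = -1497)
Pow(Add(B, Function('w')(476)), Rational(1, 2)) = Pow(Add(-1497, 414), Rational(1, 2)) = Pow(-1083, Rational(1, 2)) = Mul(19, I, Pow(3, Rational(1, 2)))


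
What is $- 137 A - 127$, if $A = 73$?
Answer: $-10128$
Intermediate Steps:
$- 137 A - 127 = \left(-137\right) 73 - 127 = -10001 - 127 = -10128$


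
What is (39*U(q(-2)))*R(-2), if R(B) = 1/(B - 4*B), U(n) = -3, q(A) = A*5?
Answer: -39/2 ≈ -19.500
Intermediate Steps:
q(A) = 5*A
R(B) = -1/(3*B) (R(B) = 1/(-3*B) = -1/(3*B))
(39*U(q(-2)))*R(-2) = (39*(-3))*(-⅓/(-2)) = -(-39)*(-1)/2 = -117*⅙ = -39/2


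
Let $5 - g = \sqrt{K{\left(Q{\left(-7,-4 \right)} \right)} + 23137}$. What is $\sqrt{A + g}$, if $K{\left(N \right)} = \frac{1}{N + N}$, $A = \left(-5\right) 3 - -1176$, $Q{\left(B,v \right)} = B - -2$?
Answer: $\frac{\sqrt{116600 - 10 \sqrt{2313690}}}{10} \approx 31.842$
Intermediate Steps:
$Q{\left(B,v \right)} = 2 + B$ ($Q{\left(B,v \right)} = B + 2 = 2 + B$)
$A = 1161$ ($A = -15 + 1176 = 1161$)
$K{\left(N \right)} = \frac{1}{2 N}$
$g = 5 - \frac{\sqrt{2313690}}{10}$ ($g = 5 - \sqrt{\frac{1}{2 \left(2 - 7\right)} + 23137} = 5 - \sqrt{\frac{1}{2 \left(-5\right)} + 23137} = 5 - \sqrt{\frac{1}{2} \left(- \frac{1}{5}\right) + 23137} = 5 - \sqrt{- \frac{1}{10} + 23137} = 5 - \sqrt{\frac{231369}{10}} = 5 - \frac{\sqrt{2313690}}{10} \approx -147.11$)
$\sqrt{A + g} = \sqrt{1161 + \left(5 - \frac{\sqrt{2313690}}{10}\right)} = \sqrt{1166 - \frac{\sqrt{2313690}}{10}}$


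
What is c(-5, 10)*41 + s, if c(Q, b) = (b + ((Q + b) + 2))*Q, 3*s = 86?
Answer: -10369/3 ≈ -3456.3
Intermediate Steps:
s = 86/3 (s = (⅓)*86 = 86/3 ≈ 28.667)
c(Q, b) = Q*(2 + Q + 2*b) (c(Q, b) = (b + (2 + Q + b))*Q = (2 + Q + 2*b)*Q = Q*(2 + Q + 2*b))
c(-5, 10)*41 + s = -5*(2 - 5 + 2*10)*41 + 86/3 = -5*(2 - 5 + 20)*41 + 86/3 = -5*17*41 + 86/3 = -85*41 + 86/3 = -3485 + 86/3 = -10369/3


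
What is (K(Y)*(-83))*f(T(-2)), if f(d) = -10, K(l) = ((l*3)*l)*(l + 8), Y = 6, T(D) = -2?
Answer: 1254960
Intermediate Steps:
K(l) = 3*l**2*(8 + l) (K(l) = ((3*l)*l)*(8 + l) = (3*l**2)*(8 + l) = 3*l**2*(8 + l))
(K(Y)*(-83))*f(T(-2)) = ((3*6**2*(8 + 6))*(-83))*(-10) = ((3*36*14)*(-83))*(-10) = (1512*(-83))*(-10) = -125496*(-10) = 1254960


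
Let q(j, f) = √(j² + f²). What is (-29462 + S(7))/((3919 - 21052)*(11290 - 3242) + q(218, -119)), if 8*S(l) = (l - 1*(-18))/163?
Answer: 662172178306554/3099062747483004673 + 499439499*√365/24792501979864037384 ≈ 0.00021367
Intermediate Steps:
S(l) = 9/652 + l/1304 (S(l) = ((l - 1*(-18))/163)/8 = ((l + 18)*(1/163))/8 = ((18 + l)*(1/163))/8 = (18/163 + l/163)/8 = 9/652 + l/1304)
q(j, f) = √(f² + j²)
(-29462 + S(7))/((3919 - 21052)*(11290 - 3242) + q(218, -119)) = (-29462 + (9/652 + (1/1304)*7))/((3919 - 21052)*(11290 - 3242) + √((-119)² + 218²)) = (-29462 + (9/652 + 7/1304))/(-17133*8048 + √(14161 + 47524)) = (-29462 + 25/1304)/(-137886384 + √61685) = -38418423/(1304*(-137886384 + 13*√365))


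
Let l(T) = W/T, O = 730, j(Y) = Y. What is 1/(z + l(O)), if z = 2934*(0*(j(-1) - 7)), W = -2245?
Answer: -146/449 ≈ -0.32517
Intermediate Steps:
z = 0 (z = 2934*(0*(-1 - 7)) = 2934*(0*(-8)) = 2934*0 = 0)
l(T) = -2245/T
1/(z + l(O)) = 1/(0 - 2245/730) = 1/(0 - 2245*1/730) = 1/(0 - 449/146) = 1/(-449/146) = -146/449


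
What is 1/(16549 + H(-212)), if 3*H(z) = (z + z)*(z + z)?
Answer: 3/229423 ≈ 1.3076e-5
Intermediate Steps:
H(z) = 4*z²/3 (H(z) = ((z + z)*(z + z))/3 = ((2*z)*(2*z))/3 = (4*z²)/3 = 4*z²/3)
1/(16549 + H(-212)) = 1/(16549 + (4/3)*(-212)²) = 1/(16549 + (4/3)*44944) = 1/(16549 + 179776/3) = 1/(229423/3) = 3/229423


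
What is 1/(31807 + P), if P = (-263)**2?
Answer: 1/100976 ≈ 9.9033e-6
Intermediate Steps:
P = 69169
1/(31807 + P) = 1/(31807 + 69169) = 1/100976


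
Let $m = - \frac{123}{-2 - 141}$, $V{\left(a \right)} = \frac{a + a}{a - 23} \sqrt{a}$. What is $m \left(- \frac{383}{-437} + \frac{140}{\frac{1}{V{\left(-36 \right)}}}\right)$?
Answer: $\frac{47109}{62491} + \frac{7439040 i}{8437} \approx 0.75385 + 881.72 i$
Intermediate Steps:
$V{\left(a \right)} = \frac{2 a^{\frac{3}{2}}}{-23 + a}$ ($V{\left(a \right)} = \frac{2 a}{-23 + a} \sqrt{a} = \frac{2 a^{\frac{3}{2}}}{-23 + a}$)
$m = \frac{123}{143}$ ($m = - \frac{123}{-143} = \left(-123\right) \left(- \frac{1}{143}\right) = \frac{123}{143} \approx 0.86014$)
$m \left(- \frac{383}{-437} + \frac{140}{\frac{1}{V{\left(-36 \right)}}}\right) = \frac{123 \left(- \frac{383}{-437} + \frac{140}{\frac{1}{2 \left(-36\right)^{\frac{3}{2}} \frac{1}{-23 - 36}}}\right)}{143} = \frac{123 \left(\left(-383\right) \left(- \frac{1}{437}\right) + \frac{140}{\frac{1}{2 \left(- 216 i\right) \frac{1}{-59}}}\right)}{143} = \frac{123 \left(\frac{383}{437} + \frac{140}{\frac{1}{2 \left(- 216 i\right) \left(- \frac{1}{59}\right)}}\right)}{143} = \frac{123 \left(\frac{383}{437} + \frac{140}{\frac{1}{\frac{432}{59} i}}\right)}{143} = \frac{123 \left(\frac{383}{437} + \frac{140}{\left(- \frac{59}{432}\right) i}\right)}{143} = \frac{123 \left(\frac{383}{437} + 140 \frac{432 i}{59}\right)}{143} = \frac{123 \left(\frac{383}{437} + \frac{60480 i}{59}\right)}{143} = \frac{47109}{62491} + \frac{7439040 i}{8437}$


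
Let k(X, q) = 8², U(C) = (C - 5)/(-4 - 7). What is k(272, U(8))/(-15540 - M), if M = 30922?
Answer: -32/23231 ≈ -0.0013775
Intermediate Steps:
U(C) = 5/11 - C/11 (U(C) = (-5 + C)/(-11) = (-5 + C)*(-1/11) = 5/11 - C/11)
k(X, q) = 64
k(272, U(8))/(-15540 - M) = 64/(-15540 - 1*30922) = 64/(-15540 - 30922) = 64/(-46462) = 64*(-1/46462) = -32/23231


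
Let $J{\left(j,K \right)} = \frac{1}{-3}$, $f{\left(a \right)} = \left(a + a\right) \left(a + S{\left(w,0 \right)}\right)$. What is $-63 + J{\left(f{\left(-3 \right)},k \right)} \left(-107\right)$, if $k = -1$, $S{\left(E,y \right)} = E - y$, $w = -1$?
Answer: $- \frac{82}{3} \approx -27.333$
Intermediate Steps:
$f{\left(a \right)} = 2 a \left(-1 + a\right)$ ($f{\left(a \right)} = \left(a + a\right) \left(a - 1\right) = 2 a \left(a + \left(-1 + 0\right)\right) = 2 a \left(a - 1\right) = 2 a \left(-1 + a\right)$)
$J{\left(j,K \right)} = - \frac{1}{3}$
$-63 + J{\left(f{\left(-3 \right)},k \right)} \left(-107\right) = -63 - - \frac{107}{3} = -63 + \frac{107}{3} = - \frac{82}{3}$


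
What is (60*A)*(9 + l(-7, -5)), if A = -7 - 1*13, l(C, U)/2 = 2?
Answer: -15600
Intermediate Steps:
l(C, U) = 4 (l(C, U) = 2*2 = 4)
A = -20 (A = -7 - 13 = -20)
(60*A)*(9 + l(-7, -5)) = (60*(-20))*(9 + 4) = -1200*13 = -15600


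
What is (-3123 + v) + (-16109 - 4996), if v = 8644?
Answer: -15584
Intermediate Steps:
(-3123 + v) + (-16109 - 4996) = (-3123 + 8644) + (-16109 - 4996) = 5521 - 21105 = -15584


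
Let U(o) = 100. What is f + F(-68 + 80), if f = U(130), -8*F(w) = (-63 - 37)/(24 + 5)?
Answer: 5825/58 ≈ 100.43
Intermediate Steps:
F(w) = 25/58 (F(w) = -(-63 - 37)/(8*(24 + 5)) = -(-25)/(2*29) = -⅛*(-100/29) = 25/58)
f = 100
f + F(-68 + 80) = 100 + 25/58 = 5825/58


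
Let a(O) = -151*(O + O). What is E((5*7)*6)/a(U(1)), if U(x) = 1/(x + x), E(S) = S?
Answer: -210/151 ≈ -1.3907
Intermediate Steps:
U(x) = 1/(2*x)
a(O) = -302*O
E((5*7)*6)/a(U(1)) = ((5*7)*6)/((-151/1)) = (35*6)/((-151)) = 210/((-302*1/2)) = 210/(-151) = 210*(-1/151) = -210/151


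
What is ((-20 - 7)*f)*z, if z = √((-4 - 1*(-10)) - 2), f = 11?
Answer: -594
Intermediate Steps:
z = 2 (z = √((-4 + 10) - 2) = √(6 - 2) = √4 = 2)
((-20 - 7)*f)*z = ((-20 - 7)*11)*2 = -27*11*2 = -297*2 = -594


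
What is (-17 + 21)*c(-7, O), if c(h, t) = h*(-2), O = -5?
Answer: 56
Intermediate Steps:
c(h, t) = -2*h
(-17 + 21)*c(-7, O) = (-17 + 21)*(-2*(-7)) = 4*14 = 56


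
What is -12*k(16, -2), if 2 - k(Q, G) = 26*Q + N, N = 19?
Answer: 5196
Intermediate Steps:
k(Q, G) = -17 - 26*Q (k(Q, G) = 2 - (26*Q + 19) = 2 - (19 + 26*Q) = 2 + (-19 - 26*Q) = -17 - 26*Q)
-12*k(16, -2) = -12*(-17 - 26*16) = -12*(-17 - 416) = -12*(-433) = 5196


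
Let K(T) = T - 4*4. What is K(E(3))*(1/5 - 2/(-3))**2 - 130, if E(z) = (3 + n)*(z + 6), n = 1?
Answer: -5174/45 ≈ -114.98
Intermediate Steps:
E(z) = 24 + 4*z (E(z) = (3 + 1)*(z + 6) = 4*(6 + z) = 24 + 4*z)
K(T) = -16 + T (K(T) = T - 16 = -16 + T)
K(E(3))*(1/5 - 2/(-3))**2 - 130 = (-16 + (24 + 4*3))*(1/5 - 2/(-3))**2 - 130 = (-16 + (24 + 12))*(1*(1/5) - 2*(-1/3))**2 - 130 = (-16 + 36)*(1/5 + 2/3)**2 - 130 = 20*(13/15)**2 - 130 = 20*(169/225) - 130 = 676/45 - 130 = -5174/45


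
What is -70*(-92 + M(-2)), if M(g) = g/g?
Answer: 6370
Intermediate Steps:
M(g) = 1
-70*(-92 + M(-2)) = -70*(-92 + 1) = -70*(-91) = 6370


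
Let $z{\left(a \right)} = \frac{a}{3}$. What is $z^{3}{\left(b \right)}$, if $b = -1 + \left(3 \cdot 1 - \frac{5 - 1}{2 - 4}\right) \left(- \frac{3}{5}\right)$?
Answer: $- \frac{64}{27} \approx -2.3704$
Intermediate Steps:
$b = -4$ ($b = -1 + \left(3 - \frac{4}{-2}\right) \left(\left(-3\right) \frac{1}{5}\right) = -1 + \left(3 - 4 \left(- \frac{1}{2}\right)\right) \left(- \frac{3}{5}\right) = -1 + \left(3 - -2\right) \left(- \frac{3}{5}\right) = -1 + \left(3 + 2\right) \left(- \frac{3}{5}\right) = -1 + 5 \left(- \frac{3}{5}\right) = -1 - 3 = -4$)
$z{\left(a \right)} = \frac{a}{3}$ ($z{\left(a \right)} = a \frac{1}{3} = \frac{a}{3}$)
$z^{3}{\left(b \right)} = \left(\frac{1}{3} \left(-4\right)\right)^{3} = \left(- \frac{4}{3}\right)^{3} = - \frac{64}{27}$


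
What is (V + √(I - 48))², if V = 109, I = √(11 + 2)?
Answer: (109 + I*√(48 - √13))² ≈ 11837.0 + 1452.5*I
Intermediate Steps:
I = √13 ≈ 3.6056
(V + √(I - 48))² = (109 + √(√13 - 48))² = (109 + √(-48 + √13))²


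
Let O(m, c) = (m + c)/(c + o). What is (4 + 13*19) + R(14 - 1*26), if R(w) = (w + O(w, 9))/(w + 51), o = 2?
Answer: 35848/143 ≈ 250.69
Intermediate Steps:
O(m, c) = (c + m)/(2 + c) (O(m, c) = (m + c)/(c + 2) = (c + m)/(2 + c))
R(w) = (9/11 + 12*w/11)/(51 + w) (R(w) = (w + (9 + w)/(2 + 9))/(w + 51) = (w + (9 + w)/11)/(51 + w) = (w + (9/11 + w/11))/(51 + w) = (9/11 + 12*w/11)/(51 + w))
(4 + 13*19) + R(14 - 1*26) = (4 + 13*19) + 3*(3 + 4*(14 - 1*26))/(11*(51 + (14 - 1*26))) = (4 + 247) + 3*(3 + 4*(14 - 26))/(11*(51 + (14 - 26))) = 251 + 3*(3 + 4*(-12))/(11*(51 - 12)) = 251 + (3/11)*(3 - 48)/39 = 251 + (3/11)*(1/39)*(-45) = 251 - 45/143 = 35848/143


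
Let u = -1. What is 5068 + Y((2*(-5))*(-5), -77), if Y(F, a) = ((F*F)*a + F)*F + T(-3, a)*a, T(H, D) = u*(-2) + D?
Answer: -9611657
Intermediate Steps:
T(H, D) = 2 + D (T(H, D) = -1*(-2) + D = 2 + D)
Y(F, a) = F*(F + a*F**2) + a*(2 + a) (Y(F, a) = ((F*F)*a + F)*F + (2 + a)*a = (F**2*a + F)*F + a*(2 + a) = (a*F**2 + F)*F + a*(2 + a) = (F + a*F**2)*F + a*(2 + a) = F*(F + a*F**2) + a*(2 + a))
5068 + Y((2*(-5))*(-5), -77) = 5068 + (((2*(-5))*(-5))**2 - 77*((2*(-5))*(-5))**3 - 77*(2 - 77)) = 5068 + ((-10*(-5))**2 - 77*(-10*(-5))**3 - 77*(-75)) = 5068 + (50**2 - 77*50**3 + 5775) = 5068 + (2500 - 77*125000 + 5775) = 5068 + (2500 - 9625000 + 5775) = 5068 - 9616725 = -9611657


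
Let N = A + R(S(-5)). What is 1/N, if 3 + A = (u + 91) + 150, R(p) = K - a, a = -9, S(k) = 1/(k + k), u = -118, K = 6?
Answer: 1/135 ≈ 0.0074074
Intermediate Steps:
S(k) = 1/(2*k)
R(p) = 15 (R(p) = 6 - 1*(-9) = 6 + 9 = 15)
A = 120 (A = -3 + ((-118 + 91) + 150) = -3 + (-27 + 150) = -3 + 123 = 120)
N = 135 (N = 120 + 15 = 135)
1/N = 1/135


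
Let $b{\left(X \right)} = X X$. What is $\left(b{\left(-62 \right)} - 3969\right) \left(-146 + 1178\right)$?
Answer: $-129000$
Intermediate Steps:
$b{\left(X \right)} = X^{2}$
$\left(b{\left(-62 \right)} - 3969\right) \left(-146 + 1178\right) = \left(\left(-62\right)^{2} - 3969\right) \left(-146 + 1178\right) = \left(3844 - 3969\right) 1032 = \left(-125\right) 1032 = -129000$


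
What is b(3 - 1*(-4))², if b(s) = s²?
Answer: 2401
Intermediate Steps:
b(3 - 1*(-4))² = ((3 - 1*(-4))²)² = ((3 + 4)²)² = (7²)² = 49² = 2401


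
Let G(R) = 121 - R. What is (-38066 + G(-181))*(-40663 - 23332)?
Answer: 2416707180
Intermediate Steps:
(-38066 + G(-181))*(-40663 - 23332) = (-38066 + (121 - 1*(-181)))*(-40663 - 23332) = (-38066 + (121 + 181))*(-63995) = (-38066 + 302)*(-63995) = -37764*(-63995) = 2416707180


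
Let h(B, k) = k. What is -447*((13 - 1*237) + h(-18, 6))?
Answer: 97446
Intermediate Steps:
-447*((13 - 1*237) + h(-18, 6)) = -447*((13 - 1*237) + 6) = -447*((13 - 237) + 6) = -447*(-224 + 6) = -447*(-218) = 97446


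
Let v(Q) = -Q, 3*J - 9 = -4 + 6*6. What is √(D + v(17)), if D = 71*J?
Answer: 2*√2145/3 ≈ 30.876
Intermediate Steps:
J = 41/3 (J = 3 + (-4 + 6*6)/3 = 3 + (-4 + 36)/3 = 3 + (⅓)*32 = 3 + 32/3 = 41/3 ≈ 13.667)
D = 2911/3 (D = 71*(41/3) = 2911/3 ≈ 970.33)
√(D + v(17)) = √(2911/3 - 1*17) = √(2911/3 - 17) = √(2860/3) = 2*√2145/3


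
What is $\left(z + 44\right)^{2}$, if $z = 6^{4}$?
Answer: $1795600$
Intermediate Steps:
$z = 1296$
$\left(z + 44\right)^{2} = \left(1296 + 44\right)^{2} = 1340^{2} = 1795600$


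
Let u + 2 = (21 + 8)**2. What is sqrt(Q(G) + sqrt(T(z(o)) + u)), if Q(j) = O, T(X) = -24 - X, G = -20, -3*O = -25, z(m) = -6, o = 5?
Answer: sqrt(75 + 9*sqrt(821))/3 ≈ 6.0816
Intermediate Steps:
O = 25/3 (O = -1/3*(-25) = 25/3 ≈ 8.3333)
Q(j) = 25/3
u = 839 (u = -2 + (21 + 8)**2 = -2 + 29**2 = -2 + 841 = 839)
sqrt(Q(G) + sqrt(T(z(o)) + u)) = sqrt(25/3 + sqrt((-24 - 1*(-6)) + 839)) = sqrt(25/3 + sqrt((-24 + 6) + 839)) = sqrt(25/3 + sqrt(-18 + 839)) = sqrt(25/3 + sqrt(821))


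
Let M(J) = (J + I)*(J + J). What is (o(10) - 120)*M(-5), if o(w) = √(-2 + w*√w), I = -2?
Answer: -8400 + 70*√(-2 + 10*√10) ≈ -8019.0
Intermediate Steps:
o(w) = √(-2 + w^(3/2))
M(J) = 2*J*(-2 + J) (M(J) = (J - 2)*(J + J) = (-2 + J)*(2*J) = 2*J*(-2 + J))
(o(10) - 120)*M(-5) = (√(-2 + 10^(3/2)) - 120)*(2*(-5)*(-2 - 5)) = (√(-2 + 10*√10) - 120)*(2*(-5)*(-7)) = (-120 + √(-2 + 10*√10))*70 = -8400 + 70*√(-2 + 10*√10)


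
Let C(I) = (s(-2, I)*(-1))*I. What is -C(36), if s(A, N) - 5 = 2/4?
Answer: 198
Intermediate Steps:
s(A, N) = 11/2 (s(A, N) = 5 + 2/4 = 5 + 2*(¼) = 5 + ½ = 11/2)
C(I) = -11*I/2 (C(I) = ((11/2)*(-1))*I = -11*I/2)
-C(36) = -(-11)*36/2 = -1*(-198) = 198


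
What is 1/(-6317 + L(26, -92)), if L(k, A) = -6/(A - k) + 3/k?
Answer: -1534/9690023 ≈ -0.00015831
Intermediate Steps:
1/(-6317 + L(26, -92)) = 1/(-6317 + 3*(-92 - 3*26)/(26*(-92 - 1*26))) = 1/(-6317 + 3*(1/26)*(-92 - 78)/(-92 - 26)) = 1/(-6317 + 3*(1/26)*(-170)/(-118)) = 1/(-6317 + 3*(1/26)*(-1/118)*(-170)) = 1/(-6317 + 255/1534) = 1/(-9690023/1534) = -1534/9690023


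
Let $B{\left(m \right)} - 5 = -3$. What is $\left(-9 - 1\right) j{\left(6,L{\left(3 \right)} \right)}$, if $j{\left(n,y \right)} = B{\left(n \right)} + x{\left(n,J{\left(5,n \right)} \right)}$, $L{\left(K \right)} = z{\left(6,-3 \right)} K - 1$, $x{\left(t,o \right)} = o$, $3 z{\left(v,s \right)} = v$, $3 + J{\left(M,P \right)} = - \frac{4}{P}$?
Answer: $\frac{50}{3} \approx 16.667$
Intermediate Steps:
$J{\left(M,P \right)} = -3 - \frac{4}{P}$
$z{\left(v,s \right)} = \frac{v}{3}$
$B{\left(m \right)} = 2$ ($B{\left(m \right)} = 5 - 3 = 2$)
$L{\left(K \right)} = -1 + 2 K$ ($L{\left(K \right)} = \frac{1}{3} \cdot 6 K - 1 = 2 K - 1 = -1 + 2 K$)
$j{\left(n,y \right)} = -1 - \frac{4}{n}$ ($j{\left(n,y \right)} = 2 - \left(3 + \frac{4}{n}\right) = -1 - \frac{4}{n}$)
$\left(-9 - 1\right) j{\left(6,L{\left(3 \right)} \right)} = \left(-9 - 1\right) \frac{-4 - 6}{6} = - 10 \cdot \frac{1}{6} \left(-10\right) = \left(-10\right) \left(- \frac{5}{3}\right) = \frac{50}{3}$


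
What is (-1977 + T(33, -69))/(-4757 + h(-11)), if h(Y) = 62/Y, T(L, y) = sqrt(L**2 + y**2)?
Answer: 7249/17463 - 55*sqrt(26)/17463 ≈ 0.39905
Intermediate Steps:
(-1977 + T(33, -69))/(-4757 + h(-11)) = (-1977 + sqrt(33**2 + (-69)**2))/(-4757 + 62/(-11)) = (-1977 + sqrt(1089 + 4761))/(-4757 + 62*(-1/11)) = (-1977 + sqrt(5850))/(-4757 - 62/11) = (-1977 + 15*sqrt(26))/(-52389/11) = (-1977 + 15*sqrt(26))*(-11/52389) = 7249/17463 - 55*sqrt(26)/17463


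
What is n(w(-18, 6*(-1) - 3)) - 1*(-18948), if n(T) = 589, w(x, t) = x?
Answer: 19537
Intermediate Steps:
n(w(-18, 6*(-1) - 3)) - 1*(-18948) = 589 - 1*(-18948) = 589 + 18948 = 19537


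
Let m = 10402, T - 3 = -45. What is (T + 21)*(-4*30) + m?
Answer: 12922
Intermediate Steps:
T = -42 (T = 3 - 45 = -42)
(T + 21)*(-4*30) + m = (-42 + 21)*(-4*30) + 10402 = -21*(-120) + 10402 = 2520 + 10402 = 12922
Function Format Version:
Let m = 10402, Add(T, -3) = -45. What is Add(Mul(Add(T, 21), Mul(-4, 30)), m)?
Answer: 12922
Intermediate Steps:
T = -42 (T = Add(3, -45) = -42)
Add(Mul(Add(T, 21), Mul(-4, 30)), m) = Add(Mul(Add(-42, 21), Mul(-4, 30)), 10402) = Add(Mul(-21, -120), 10402) = Add(2520, 10402) = 12922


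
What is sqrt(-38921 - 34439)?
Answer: 4*I*sqrt(4585) ≈ 270.85*I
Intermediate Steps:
sqrt(-38921 - 34439) = sqrt(-73360) = 4*I*sqrt(4585)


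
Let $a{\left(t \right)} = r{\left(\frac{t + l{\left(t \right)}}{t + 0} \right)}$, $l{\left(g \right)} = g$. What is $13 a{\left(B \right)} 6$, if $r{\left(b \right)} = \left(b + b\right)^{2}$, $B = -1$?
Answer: $1248$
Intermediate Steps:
$r{\left(b \right)} = 4 b^{2}$ ($r{\left(b \right)} = \left(2 b\right)^{2} = 4 b^{2}$)
$a{\left(t \right)} = 16$ ($a{\left(t \right)} = 4 \left(\frac{t + t}{t + 0}\right)^{2} = 4 \left(\frac{2 t}{t}\right)^{2} = 4 \cdot 2^{2} = 4 \cdot 4 = 16$)
$13 a{\left(B \right)} 6 = 13 \cdot 16 \cdot 6 = 208 \cdot 6 = 1248$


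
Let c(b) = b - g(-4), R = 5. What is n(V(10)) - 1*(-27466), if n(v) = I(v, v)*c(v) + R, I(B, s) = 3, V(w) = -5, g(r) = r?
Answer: 27468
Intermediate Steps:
c(b) = 4 + b (c(b) = b - 1*(-4) = b + 4 = 4 + b)
n(v) = 17 + 3*v (n(v) = 3*(4 + v) + 5 = (12 + 3*v) + 5 = 17 + 3*v)
n(V(10)) - 1*(-27466) = (17 + 3*(-5)) - 1*(-27466) = (17 - 15) + 27466 = 2 + 27466 = 27468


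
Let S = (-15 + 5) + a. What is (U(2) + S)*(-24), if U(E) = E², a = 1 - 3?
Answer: 192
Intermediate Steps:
a = -2
S = -12 (S = (-15 + 5) - 2 = -10 - 2 = -12)
(U(2) + S)*(-24) = (2² - 12)*(-24) = (4 - 12)*(-24) = -8*(-24) = 192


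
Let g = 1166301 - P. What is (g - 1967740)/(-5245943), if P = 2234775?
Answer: 3036214/5245943 ≈ 0.57877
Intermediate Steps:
g = -1068474 (g = 1166301 - 1*2234775 = 1166301 - 2234775 = -1068474)
(g - 1967740)/(-5245943) = (-1068474 - 1967740)/(-5245943) = -3036214*(-1/5245943) = 3036214/5245943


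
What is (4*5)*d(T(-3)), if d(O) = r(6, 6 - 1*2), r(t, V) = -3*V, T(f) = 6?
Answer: -240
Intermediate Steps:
d(O) = -12 (d(O) = -3*(6 - 1*2) = -3*(6 - 2) = -3*4 = -12)
(4*5)*d(T(-3)) = (4*5)*(-12) = 20*(-12) = -240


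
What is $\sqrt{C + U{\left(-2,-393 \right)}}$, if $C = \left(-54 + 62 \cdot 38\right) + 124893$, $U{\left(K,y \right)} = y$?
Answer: $\sqrt{126802} \approx 356.09$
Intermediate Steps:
$C = 127195$ ($C = \left(-54 + 2356\right) + 124893 = 2302 + 124893 = 127195$)
$\sqrt{C + U{\left(-2,-393 \right)}} = \sqrt{127195 - 393} = \sqrt{126802}$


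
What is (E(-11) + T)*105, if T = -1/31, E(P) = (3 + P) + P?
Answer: -61950/31 ≈ -1998.4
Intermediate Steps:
E(P) = 3 + 2*P
T = -1/31 (T = -1*1/31 = -1/31 ≈ -0.032258)
(E(-11) + T)*105 = ((3 + 2*(-11)) - 1/31)*105 = ((3 - 22) - 1/31)*105 = (-19 - 1/31)*105 = -590/31*105 = -61950/31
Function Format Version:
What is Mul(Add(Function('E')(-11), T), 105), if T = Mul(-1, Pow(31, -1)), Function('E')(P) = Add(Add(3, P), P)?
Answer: Rational(-61950, 31) ≈ -1998.4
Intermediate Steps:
Function('E')(P) = Add(3, Mul(2, P))
T = Rational(-1, 31) (T = Mul(-1, Rational(1, 31)) = Rational(-1, 31) ≈ -0.032258)
Mul(Add(Function('E')(-11), T), 105) = Mul(Add(Add(3, Mul(2, -11)), Rational(-1, 31)), 105) = Mul(Add(Add(3, -22), Rational(-1, 31)), 105) = Mul(Add(-19, Rational(-1, 31)), 105) = Mul(Rational(-590, 31), 105) = Rational(-61950, 31)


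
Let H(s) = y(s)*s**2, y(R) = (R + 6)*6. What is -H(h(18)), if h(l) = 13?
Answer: -19266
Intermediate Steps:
y(R) = 36 + 6*R (y(R) = (6 + R)*6 = 36 + 6*R)
H(s) = s**2*(36 + 6*s) (H(s) = (36 + 6*s)*s**2 = s**2*(36 + 6*s))
-H(h(18)) = -6*13**2*(6 + 13) = -6*169*19 = -1*19266 = -19266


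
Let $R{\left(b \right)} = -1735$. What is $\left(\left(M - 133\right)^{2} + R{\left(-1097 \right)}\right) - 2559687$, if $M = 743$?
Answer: $-2189322$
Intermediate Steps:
$\left(\left(M - 133\right)^{2} + R{\left(-1097 \right)}\right) - 2559687 = \left(\left(743 - 133\right)^{2} - 1735\right) - 2559687 = \left(610^{2} - 1735\right) - 2559687 = \left(372100 - 1735\right) - 2559687 = 370365 - 2559687 = -2189322$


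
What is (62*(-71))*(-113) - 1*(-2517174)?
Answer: 3014600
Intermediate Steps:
(62*(-71))*(-113) - 1*(-2517174) = -4402*(-113) + 2517174 = 497426 + 2517174 = 3014600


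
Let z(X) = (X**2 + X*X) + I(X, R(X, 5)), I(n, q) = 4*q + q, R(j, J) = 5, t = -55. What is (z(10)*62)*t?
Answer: -767250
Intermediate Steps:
I(n, q) = 5*q
z(X) = 25 + 2*X**2 (z(X) = (X**2 + X*X) + 5*5 = (X**2 + X**2) + 25 = 2*X**2 + 25 = 25 + 2*X**2)
(z(10)*62)*t = ((25 + 2*10**2)*62)*(-55) = ((25 + 2*100)*62)*(-55) = ((25 + 200)*62)*(-55) = (225*62)*(-55) = 13950*(-55) = -767250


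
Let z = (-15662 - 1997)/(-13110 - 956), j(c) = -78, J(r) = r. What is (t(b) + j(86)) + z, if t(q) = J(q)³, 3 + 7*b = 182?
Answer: 80303013647/4824638 ≈ 16644.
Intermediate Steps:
b = 179/7 (b = -3/7 + (⅐)*182 = -3/7 + 26 = 179/7 ≈ 25.571)
t(q) = q³
z = 17659/14066 (z = -17659/(-14066) = -17659*(-1/14066) = 17659/14066 ≈ 1.2554)
(t(b) + j(86)) + z = ((179/7)³ - 78) + 17659/14066 = (5735339/343 - 78) + 17659/14066 = 5708585/343 + 17659/14066 = 80303013647/4824638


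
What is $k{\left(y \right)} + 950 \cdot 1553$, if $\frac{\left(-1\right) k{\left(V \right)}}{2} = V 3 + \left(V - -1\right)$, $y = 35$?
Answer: $1475068$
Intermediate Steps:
$k{\left(V \right)} = -2 - 8 V$ ($k{\left(V \right)} = - 2 \left(V 3 + \left(V - -1\right)\right) = - 2 \left(3 V + \left(V + 1\right)\right) = - 2 \left(3 V + \left(1 + V\right)\right) = - 2 \left(1 + 4 V\right) = -2 - 8 V$)
$k{\left(y \right)} + 950 \cdot 1553 = \left(-2 - 280\right) + 950 \cdot 1553 = \left(-2 - 280\right) + 1475350 = -282 + 1475350 = 1475068$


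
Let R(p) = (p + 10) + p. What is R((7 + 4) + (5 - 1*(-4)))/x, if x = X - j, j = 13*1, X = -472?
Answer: -10/97 ≈ -0.10309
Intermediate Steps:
R(p) = 10 + 2*p (R(p) = (10 + p) + p = 10 + 2*p)
j = 13
x = -485 (x = -472 - 1*13 = -472 - 13 = -485)
R((7 + 4) + (5 - 1*(-4)))/x = (10 + 2*((7 + 4) + (5 - 1*(-4))))/(-485) = (10 + 2*(11 + (5 + 4)))*(-1/485) = (10 + 2*(11 + 9))*(-1/485) = (10 + 2*20)*(-1/485) = (10 + 40)*(-1/485) = 50*(-1/485) = -10/97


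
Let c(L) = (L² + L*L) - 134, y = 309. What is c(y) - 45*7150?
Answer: -130922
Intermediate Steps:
c(L) = -134 + 2*L² (c(L) = (L² + L²) - 134 = 2*L² - 134 = -134 + 2*L²)
c(y) - 45*7150 = (-134 + 2*309²) - 45*7150 = (-134 + 2*95481) - 1*321750 = (-134 + 190962) - 321750 = 190828 - 321750 = -130922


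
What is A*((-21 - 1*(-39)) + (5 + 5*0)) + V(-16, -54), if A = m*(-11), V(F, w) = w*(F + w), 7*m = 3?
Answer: 25701/7 ≈ 3671.6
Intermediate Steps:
m = 3/7 (m = (⅐)*3 = 3/7 ≈ 0.42857)
A = -33/7 (A = (3/7)*(-11) = -33/7 ≈ -4.7143)
A*((-21 - 1*(-39)) + (5 + 5*0)) + V(-16, -54) = -33*((-21 - 1*(-39)) + (5 + 5*0))/7 - 54*(-16 - 54) = -33*((-21 + 39) + (5 + 0))/7 - 54*(-70) = -33*(18 + 5)/7 + 3780 = -33/7*23 + 3780 = -759/7 + 3780 = 25701/7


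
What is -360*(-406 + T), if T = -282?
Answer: 247680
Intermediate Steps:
-360*(-406 + T) = -360*(-406 - 282) = -360*(-688) = 247680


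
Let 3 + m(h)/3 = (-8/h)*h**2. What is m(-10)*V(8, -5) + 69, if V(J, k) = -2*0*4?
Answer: 69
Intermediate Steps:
V(J, k) = 0 (V(J, k) = 0*4 = 0)
m(h) = -9 - 24*h (m(h) = -9 + 3*((-8/h)*h**2) = -9 + 3*(-8*h) = -9 - 24*h)
m(-10)*V(8, -5) + 69 = (-9 - 24*(-10))*0 + 69 = (-9 + 240)*0 + 69 = 231*0 + 69 = 0 + 69 = 69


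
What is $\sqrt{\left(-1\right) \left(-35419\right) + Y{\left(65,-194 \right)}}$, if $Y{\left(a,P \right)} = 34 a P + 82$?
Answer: $i \sqrt{393239} \approx 627.09 i$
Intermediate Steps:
$Y{\left(a,P \right)} = 82 + 34 P a$ ($Y{\left(a,P \right)} = 34 P a + 82 = 82 + 34 P a$)
$\sqrt{\left(-1\right) \left(-35419\right) + Y{\left(65,-194 \right)}} = \sqrt{\left(-1\right) \left(-35419\right) + \left(82 + 34 \left(-194\right) 65\right)} = \sqrt{35419 + \left(82 - 428740\right)} = \sqrt{35419 - 428658} = \sqrt{-393239} = i \sqrt{393239}$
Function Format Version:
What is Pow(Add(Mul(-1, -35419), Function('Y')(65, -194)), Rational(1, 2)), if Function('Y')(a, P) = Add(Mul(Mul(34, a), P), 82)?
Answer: Mul(I, Pow(393239, Rational(1, 2))) ≈ Mul(627.09, I)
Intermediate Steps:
Function('Y')(a, P) = Add(82, Mul(34, P, a)) (Function('Y')(a, P) = Add(Mul(34, P, a), 82) = Add(82, Mul(34, P, a)))
Pow(Add(Mul(-1, -35419), Function('Y')(65, -194)), Rational(1, 2)) = Pow(Add(Mul(-1, -35419), Add(82, Mul(34, -194, 65))), Rational(1, 2)) = Pow(Add(35419, Add(82, -428740)), Rational(1, 2)) = Pow(Add(35419, -428658), Rational(1, 2)) = Pow(-393239, Rational(1, 2)) = Mul(I, Pow(393239, Rational(1, 2)))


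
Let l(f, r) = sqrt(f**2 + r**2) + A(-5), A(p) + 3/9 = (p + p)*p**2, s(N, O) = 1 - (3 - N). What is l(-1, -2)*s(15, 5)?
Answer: -9763/3 + 13*sqrt(5) ≈ -3225.3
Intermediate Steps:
s(N, O) = -2 + N (s(N, O) = 1 + (-3 + N) = -2 + N)
A(p) = -1/3 + 2*p**3 (A(p) = -1/3 + (p + p)*p**2 = -1/3 + (2*p)*p**2 = -1/3 + 2*p**3)
l(f, r) = -751/3 + sqrt(f**2 + r**2) (l(f, r) = sqrt(f**2 + r**2) + (-1/3 + 2*(-5)**3) = sqrt(f**2 + r**2) + (-1/3 + 2*(-125)) = sqrt(f**2 + r**2) + (-1/3 - 250) = sqrt(f**2 + r**2) - 751/3 = -751/3 + sqrt(f**2 + r**2))
l(-1, -2)*s(15, 5) = (-751/3 + sqrt((-1)**2 + (-2)**2))*(-2 + 15) = (-751/3 + sqrt(1 + 4))*13 = (-751/3 + sqrt(5))*13 = -9763/3 + 13*sqrt(5)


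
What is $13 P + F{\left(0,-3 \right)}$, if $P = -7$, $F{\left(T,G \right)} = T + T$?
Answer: $-91$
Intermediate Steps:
$F{\left(T,G \right)} = 2 T$
$13 P + F{\left(0,-3 \right)} = 13 \left(-7\right) + 2 \cdot 0 = -91 + 0 = -91$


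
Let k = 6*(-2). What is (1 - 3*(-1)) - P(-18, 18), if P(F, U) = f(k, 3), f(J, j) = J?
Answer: 16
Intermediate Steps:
k = -12
P(F, U) = -12
(1 - 3*(-1)) - P(-18, 18) = (1 - 3*(-1)) - 1*(-12) = (1 + 3) + 12 = 4 + 12 = 16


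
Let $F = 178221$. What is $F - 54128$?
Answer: $124093$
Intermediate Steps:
$F - 54128 = 178221 - 54128 = 124093$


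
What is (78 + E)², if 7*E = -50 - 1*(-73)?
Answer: 323761/49 ≈ 6607.4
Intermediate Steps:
E = 23/7 (E = (-50 - 1*(-73))/7 = (-50 + 73)/7 = (⅐)*23 = 23/7 ≈ 3.2857)
(78 + E)² = (78 + 23/7)² = (569/7)² = 323761/49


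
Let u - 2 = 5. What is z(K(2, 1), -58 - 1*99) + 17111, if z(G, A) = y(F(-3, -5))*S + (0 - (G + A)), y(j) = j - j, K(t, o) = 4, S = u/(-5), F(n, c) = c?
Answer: 17264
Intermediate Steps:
u = 7 (u = 2 + 5 = 7)
S = -7/5 (S = 7/(-5) = 7*(-⅕) = -7/5 ≈ -1.4000)
y(j) = 0
z(G, A) = -A - G (z(G, A) = 0*(-7/5) + (0 - (G + A)) = 0 + (0 - (A + G)) = 0 + (0 + (-A - G)) = 0 + (-A - G) = -A - G)
z(K(2, 1), -58 - 1*99) + 17111 = (-(-58 - 1*99) - 1*4) + 17111 = (-(-58 - 99) - 4) + 17111 = (-1*(-157) - 4) + 17111 = (157 - 4) + 17111 = 153 + 17111 = 17264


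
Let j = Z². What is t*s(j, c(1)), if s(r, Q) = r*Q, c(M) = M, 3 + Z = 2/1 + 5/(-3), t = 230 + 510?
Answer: 47360/9 ≈ 5262.2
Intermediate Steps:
t = 740
Z = -8/3 (Z = -3 + (2/1 + 5/(-3)) = -3 + (2*1 + 5*(-⅓)) = -3 + (2 - 5/3) = -3 + ⅓ = -8/3 ≈ -2.6667)
j = 64/9 (j = (-8/3)² = 64/9 ≈ 7.1111)
s(r, Q) = Q*r
t*s(j, c(1)) = 740*(1*(64/9)) = 740*(64/9) = 47360/9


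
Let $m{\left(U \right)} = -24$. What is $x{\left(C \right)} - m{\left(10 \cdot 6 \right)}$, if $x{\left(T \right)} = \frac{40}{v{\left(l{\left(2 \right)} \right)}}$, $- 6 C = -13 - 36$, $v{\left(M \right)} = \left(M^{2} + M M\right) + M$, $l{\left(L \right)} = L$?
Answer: $28$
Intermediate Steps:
$v{\left(M \right)} = M + 2 M^{2}$ ($v{\left(M \right)} = \left(M^{2} + M^{2}\right) + M = 2 M^{2} + M = M + 2 M^{2}$)
$C = \frac{49}{6}$ ($C = - \frac{-13 - 36}{6} = \left(- \frac{1}{6}\right) \left(-49\right) = \frac{49}{6} \approx 8.1667$)
$x{\left(T \right)} = 4$ ($x{\left(T \right)} = \frac{40}{2 \left(1 + 2 \cdot 2\right)} = \frac{40}{2 \left(1 + 4\right)} = \frac{40}{2 \cdot 5} = \frac{40}{10} = 40 \cdot \frac{1}{10} = 4$)
$x{\left(C \right)} - m{\left(10 \cdot 6 \right)} = 4 - -24 = 4 + 24 = 28$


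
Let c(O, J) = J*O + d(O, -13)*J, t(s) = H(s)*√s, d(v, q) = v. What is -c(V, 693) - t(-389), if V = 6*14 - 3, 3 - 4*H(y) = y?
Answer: -112266 - 98*I*√389 ≈ -1.1227e+5 - 1932.9*I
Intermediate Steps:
H(y) = ¾ - y/4
t(s) = √s*(¾ - s/4) (t(s) = (¾ - s/4)*√s = √s*(¾ - s/4))
V = 81 (V = 84 - 3 = 81)
c(O, J) = 2*J*O (c(O, J) = J*O + O*J = J*O + J*O = 2*J*O)
-c(V, 693) - t(-389) = -2*693*81 - √(-389)*(3 - 1*(-389))/4 = -1*112266 - I*√389*(3 + 389)/4 = -112266 - I*√389*392/4 = -112266 - 98*I*√389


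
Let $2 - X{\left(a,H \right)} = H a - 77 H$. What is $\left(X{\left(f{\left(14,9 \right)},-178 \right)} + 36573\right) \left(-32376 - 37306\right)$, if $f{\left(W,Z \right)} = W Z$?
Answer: $-3156385554$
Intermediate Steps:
$X{\left(a,H \right)} = 2 + 77 H - H a$ ($X{\left(a,H \right)} = 2 - \left(H a - 77 H\right) = 2 - \left(- 77 H + H a\right) = 2 + 77 H - H a$)
$\left(X{\left(f{\left(14,9 \right)},-178 \right)} + 36573\right) \left(-32376 - 37306\right) = \left(\left(2 + 77 \left(-178\right) - - 178 \cdot 14 \cdot 9\right) + 36573\right) \left(-32376 - 37306\right) = \left(\left(2 - 13706 - \left(-178\right) 126\right) + 36573\right) \left(-69682\right) = \left(\left(2 - 13706 + 22428\right) + 36573\right) \left(-69682\right) = \left(8724 + 36573\right) \left(-69682\right) = 45297 \left(-69682\right) = -3156385554$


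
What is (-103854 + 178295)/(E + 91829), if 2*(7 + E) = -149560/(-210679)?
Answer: 15683155439/19345041918 ≈ 0.81071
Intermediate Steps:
E = -1399973/210679 (E = -7 + (-149560/(-210679))/2 = -7 + (-149560*(-1/210679))/2 = -7 + (1/2)*(149560/210679) = -7 + 74780/210679 = -1399973/210679 ≈ -6.6451)
(-103854 + 178295)/(E + 91829) = (-103854 + 178295)/(-1399973/210679 + 91829) = 74441/(19345041918/210679) = 74441*(210679/19345041918) = 15683155439/19345041918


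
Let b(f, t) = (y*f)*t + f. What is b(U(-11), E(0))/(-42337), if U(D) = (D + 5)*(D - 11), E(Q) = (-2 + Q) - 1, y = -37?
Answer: -14784/42337 ≈ -0.34920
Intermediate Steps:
E(Q) = -3 + Q
U(D) = (-11 + D)*(5 + D) (U(D) = (5 + D)*(-11 + D) = (-11 + D)*(5 + D))
b(f, t) = f - 37*f*t (b(f, t) = (-37*f)*t + f = -37*f*t + f = f - 37*f*t)
b(U(-11), E(0))/(-42337) = ((-55 + (-11)**2 - 6*(-11))*(1 - 37*(-3 + 0)))/(-42337) = ((-55 + 121 + 66)*(1 - 37*(-3)))*(-1/42337) = (132*(1 + 111))*(-1/42337) = (132*112)*(-1/42337) = 14784*(-1/42337) = -14784/42337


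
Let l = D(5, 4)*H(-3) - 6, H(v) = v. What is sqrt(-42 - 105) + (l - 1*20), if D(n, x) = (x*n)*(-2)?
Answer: 94 + 7*I*sqrt(3) ≈ 94.0 + 12.124*I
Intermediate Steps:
D(n, x) = -2*n*x (D(n, x) = (n*x)*(-2) = -2*n*x)
l = 114 (l = -2*5*4*(-3) - 6 = -40*(-3) - 6 = 120 - 6 = 114)
sqrt(-42 - 105) + (l - 1*20) = sqrt(-42 - 105) + (114 - 1*20) = sqrt(-147) + (114 - 20) = 7*I*sqrt(3) + 94 = 94 + 7*I*sqrt(3)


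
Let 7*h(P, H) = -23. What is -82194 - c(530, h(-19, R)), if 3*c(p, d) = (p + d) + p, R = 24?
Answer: -1733471/21 ≈ -82546.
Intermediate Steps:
h(P, H) = -23/7 (h(P, H) = (1/7)*(-23) = -23/7)
c(p, d) = d/3 + 2*p/3 (c(p, d) = ((p + d) + p)/3 = ((d + p) + p)/3 = (d + 2*p)/3 = d/3 + 2*p/3)
-82194 - c(530, h(-19, R)) = -82194 - ((1/3)*(-23/7) + (2/3)*530) = -82194 - (-23/21 + 1060/3) = -82194 - 1*7397/21 = -82194 - 7397/21 = -1733471/21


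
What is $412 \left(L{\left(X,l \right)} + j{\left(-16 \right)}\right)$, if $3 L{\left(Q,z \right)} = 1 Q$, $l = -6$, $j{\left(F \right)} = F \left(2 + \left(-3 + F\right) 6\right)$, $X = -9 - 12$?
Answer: $735420$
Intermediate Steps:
$X = -21$ ($X = -9 - 12 = -21$)
$j{\left(F \right)} = F \left(-16 + 6 F\right)$ ($j{\left(F \right)} = F \left(2 + \left(-18 + 6 F\right)\right) = F \left(-16 + 6 F\right)$)
$L{\left(Q,z \right)} = \frac{Q}{3}$ ($L{\left(Q,z \right)} = \frac{1 Q}{3} = \frac{Q}{3}$)
$412 \left(L{\left(X,l \right)} + j{\left(-16 \right)}\right) = 412 \left(\frac{1}{3} \left(-21\right) + 2 \left(-16\right) \left(-8 + 3 \left(-16\right)\right)\right) = 412 \left(-7 + 2 \left(-16\right) \left(-8 - 48\right)\right) = 412 \left(-7 + 2 \left(-16\right) \left(-56\right)\right) = 412 \left(-7 + 1792\right) = 412 \cdot 1785 = 735420$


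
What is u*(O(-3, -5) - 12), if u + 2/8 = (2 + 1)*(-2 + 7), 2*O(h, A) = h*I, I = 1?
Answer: -1593/8 ≈ -199.13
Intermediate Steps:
O(h, A) = h/2 (O(h, A) = (h*1)/2 = h/2)
u = 59/4 (u = -1/4 + (2 + 1)*(-2 + 7) = -1/4 + 3*5 = -1/4 + 15 = 59/4 ≈ 14.750)
u*(O(-3, -5) - 12) = 59*((1/2)*(-3) - 12)/4 = 59*(-3/2 - 12)/4 = (59/4)*(-27/2) = -1593/8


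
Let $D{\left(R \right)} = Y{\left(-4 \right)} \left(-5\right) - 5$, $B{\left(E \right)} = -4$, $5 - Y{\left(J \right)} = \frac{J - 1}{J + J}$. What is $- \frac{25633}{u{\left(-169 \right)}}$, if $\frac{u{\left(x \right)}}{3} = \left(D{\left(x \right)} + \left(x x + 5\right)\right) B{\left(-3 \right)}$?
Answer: $\frac{51266}{684939} \approx 0.074848$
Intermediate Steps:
$Y{\left(J \right)} = 5 - \frac{-1 + J}{2 J}$ ($Y{\left(J \right)} = 5 - \frac{J - 1}{J + J} = 5 - \frac{-1 + J}{2 J}$)
$D{\left(R \right)} = - \frac{215}{8}$ ($D{\left(R \right)} = \frac{1 + 9 \left(-4\right)}{2 \left(-4\right)} \left(-5\right) - 5 = \frac{1}{2} \left(- \frac{1}{4}\right) \left(1 - 36\right) \left(-5\right) - 5 = \frac{1}{2} \left(- \frac{1}{4}\right) \left(-35\right) \left(-5\right) - 5 = \frac{35}{8} \left(-5\right) - 5 = - \frac{175}{8} - 5 = - \frac{215}{8}$)
$u{\left(x \right)} = \frac{525}{2} - 12 x^{2}$ ($u{\left(x \right)} = 3 \left(- \frac{215}{8} + \left(x x + 5\right)\right) \left(-4\right) = 3 \left(- \frac{215}{8} + \left(x^{2} + 5\right)\right) \left(-4\right) = 3 \left(- \frac{215}{8} + \left(5 + x^{2}\right)\right) \left(-4\right) = 3 \left(- \frac{175}{8} + x^{2}\right) \left(-4\right) = 3 \left(\frac{175}{2} - 4 x^{2}\right) = \frac{525}{2} - 12 x^{2}$)
$- \frac{25633}{u{\left(-169 \right)}} = - \frac{25633}{\frac{525}{2} - 12 \left(-169\right)^{2}} = - \frac{25633}{\frac{525}{2} - 342732} = - \frac{25633}{- \frac{684939}{2}} = \left(-25633\right) \left(- \frac{2}{684939}\right) = \frac{51266}{684939}$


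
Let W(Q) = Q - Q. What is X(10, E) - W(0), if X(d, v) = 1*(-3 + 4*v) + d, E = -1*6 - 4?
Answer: -33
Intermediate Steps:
W(Q) = 0
E = -10 (E = -6 - 4 = -10)
X(d, v) = -3 + d + 4*v (X(d, v) = (-3 + 4*v) + d = -3 + d + 4*v)
X(10, E) - W(0) = (-3 + 10 + 4*(-10)) - 1*0 = (-3 + 10 - 40) + 0 = -33 + 0 = -33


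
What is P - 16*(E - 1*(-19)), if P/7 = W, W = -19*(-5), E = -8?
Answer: 489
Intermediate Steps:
W = 95
P = 665 (P = 7*95 = 665)
P - 16*(E - 1*(-19)) = 665 - 16*(-8 - 1*(-19)) = 665 - 16*(-8 + 19) = 665 - 16*11 = 665 - 176 = 489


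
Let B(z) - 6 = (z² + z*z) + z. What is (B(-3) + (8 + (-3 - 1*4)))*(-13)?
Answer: -286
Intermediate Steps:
B(z) = 6 + z + 2*z² (B(z) = 6 + ((z² + z*z) + z) = 6 + ((z² + z²) + z) = 6 + (2*z² + z) = 6 + (z + 2*z²) = 6 + z + 2*z²)
(B(-3) + (8 + (-3 - 1*4)))*(-13) = ((6 - 3 + 2*(-3)²) + (8 + (-3 - 1*4)))*(-13) = ((6 - 3 + 2*9) + (8 + (-3 - 4)))*(-13) = ((6 - 3 + 18) + (8 - 7))*(-13) = (21 + 1)*(-13) = 22*(-13) = -286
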